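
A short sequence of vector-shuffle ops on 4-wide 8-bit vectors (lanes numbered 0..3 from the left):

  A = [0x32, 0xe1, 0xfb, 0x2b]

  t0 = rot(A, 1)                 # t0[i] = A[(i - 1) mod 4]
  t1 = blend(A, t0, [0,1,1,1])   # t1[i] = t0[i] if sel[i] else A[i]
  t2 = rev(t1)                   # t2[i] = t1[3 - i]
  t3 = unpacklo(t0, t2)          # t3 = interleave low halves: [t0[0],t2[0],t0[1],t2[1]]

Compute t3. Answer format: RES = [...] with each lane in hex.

RES = [ 0x2b  0xfb  0x32  0xe1 ]

→ t0 |2b|32|e1|fb|
→ t1 |32|32|e1|fb|
→ t2 |fb|e1|32|32|
→ t3 |2b|fb|32|e1|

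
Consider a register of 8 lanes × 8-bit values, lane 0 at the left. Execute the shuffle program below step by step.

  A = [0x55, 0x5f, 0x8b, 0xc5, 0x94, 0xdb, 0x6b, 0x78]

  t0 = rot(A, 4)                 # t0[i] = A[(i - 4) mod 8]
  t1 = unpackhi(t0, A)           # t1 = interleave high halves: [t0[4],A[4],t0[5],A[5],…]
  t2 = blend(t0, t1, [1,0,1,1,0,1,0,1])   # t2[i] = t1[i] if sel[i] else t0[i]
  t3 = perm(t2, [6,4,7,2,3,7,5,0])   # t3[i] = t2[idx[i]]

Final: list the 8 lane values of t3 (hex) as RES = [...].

RES = [0x8b, 0x55, 0x78, 0x5f, 0xdb, 0x78, 0x6b, 0x55]

t0 = [0x94, 0xdb, 0x6b, 0x78, 0x55, 0x5f, 0x8b, 0xc5]
t1 = [0x55, 0x94, 0x5f, 0xdb, 0x8b, 0x6b, 0xc5, 0x78]
t2 = [0x55, 0xdb, 0x5f, 0xdb, 0x55, 0x6b, 0x8b, 0x78]
t3 = [0x8b, 0x55, 0x78, 0x5f, 0xdb, 0x78, 0x6b, 0x55]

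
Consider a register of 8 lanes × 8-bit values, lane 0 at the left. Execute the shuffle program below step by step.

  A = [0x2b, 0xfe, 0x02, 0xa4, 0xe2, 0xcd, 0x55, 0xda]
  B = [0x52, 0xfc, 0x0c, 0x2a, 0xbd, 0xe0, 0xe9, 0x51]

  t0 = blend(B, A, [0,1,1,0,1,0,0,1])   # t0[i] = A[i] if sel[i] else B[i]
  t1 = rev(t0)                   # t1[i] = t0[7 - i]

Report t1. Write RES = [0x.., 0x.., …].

  t0: 52 fe 02 2a e2 e0 e9 da
  t1: da e9 e0 e2 2a 02 fe 52

RES = [ 0xda  0xe9  0xe0  0xe2  0x2a  0x02  0xfe  0x52 ]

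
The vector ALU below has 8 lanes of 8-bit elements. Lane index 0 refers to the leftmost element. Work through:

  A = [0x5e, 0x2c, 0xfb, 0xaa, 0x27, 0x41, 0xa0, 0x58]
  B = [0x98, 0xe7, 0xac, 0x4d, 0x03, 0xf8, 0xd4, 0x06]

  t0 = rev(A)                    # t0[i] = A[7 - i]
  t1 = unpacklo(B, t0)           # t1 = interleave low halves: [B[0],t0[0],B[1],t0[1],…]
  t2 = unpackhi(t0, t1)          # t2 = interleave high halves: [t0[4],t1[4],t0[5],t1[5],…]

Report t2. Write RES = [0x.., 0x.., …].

RES = [ 0xaa  0xac  0xfb  0x41  0x2c  0x4d  0x5e  0x27 ]

t0 = [0x58, 0xa0, 0x41, 0x27, 0xaa, 0xfb, 0x2c, 0x5e]
t1 = [0x98, 0x58, 0xe7, 0xa0, 0xac, 0x41, 0x4d, 0x27]
t2 = [0xaa, 0xac, 0xfb, 0x41, 0x2c, 0x4d, 0x5e, 0x27]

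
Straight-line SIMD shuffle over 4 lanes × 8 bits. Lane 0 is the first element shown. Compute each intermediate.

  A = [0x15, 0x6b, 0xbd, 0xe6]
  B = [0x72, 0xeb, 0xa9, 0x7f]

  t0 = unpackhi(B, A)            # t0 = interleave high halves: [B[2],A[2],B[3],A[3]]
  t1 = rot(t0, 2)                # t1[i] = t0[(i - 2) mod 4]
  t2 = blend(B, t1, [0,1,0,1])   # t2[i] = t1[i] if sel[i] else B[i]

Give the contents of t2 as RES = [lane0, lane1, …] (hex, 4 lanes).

RES = [ 0x72  0xe6  0xa9  0xbd ]

  t0: a9 bd 7f e6
  t1: 7f e6 a9 bd
  t2: 72 e6 a9 bd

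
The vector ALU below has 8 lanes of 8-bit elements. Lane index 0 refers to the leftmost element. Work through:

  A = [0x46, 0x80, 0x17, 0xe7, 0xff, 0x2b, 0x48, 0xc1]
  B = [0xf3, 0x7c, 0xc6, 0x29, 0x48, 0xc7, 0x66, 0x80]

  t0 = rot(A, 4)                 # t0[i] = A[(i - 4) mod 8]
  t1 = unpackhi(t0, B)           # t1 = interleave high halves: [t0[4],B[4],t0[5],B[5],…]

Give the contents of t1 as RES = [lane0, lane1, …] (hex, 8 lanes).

RES = [0x46, 0x48, 0x80, 0xc7, 0x17, 0x66, 0xe7, 0x80]

→ t0 |ff|2b|48|c1|46|80|17|e7|
→ t1 |46|48|80|c7|17|66|e7|80|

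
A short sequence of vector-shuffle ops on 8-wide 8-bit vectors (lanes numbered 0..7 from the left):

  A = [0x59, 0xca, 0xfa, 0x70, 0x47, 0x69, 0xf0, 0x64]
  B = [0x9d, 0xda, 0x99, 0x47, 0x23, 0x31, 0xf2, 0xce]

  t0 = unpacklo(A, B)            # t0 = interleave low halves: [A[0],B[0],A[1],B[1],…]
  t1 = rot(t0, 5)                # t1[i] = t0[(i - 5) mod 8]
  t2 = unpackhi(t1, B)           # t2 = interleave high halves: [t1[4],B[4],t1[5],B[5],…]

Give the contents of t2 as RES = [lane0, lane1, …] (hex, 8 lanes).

→ t0 |59|9d|ca|da|fa|99|70|47|
→ t1 |da|fa|99|70|47|59|9d|ca|
→ t2 |47|23|59|31|9d|f2|ca|ce|

RES = [0x47, 0x23, 0x59, 0x31, 0x9d, 0xf2, 0xca, 0xce]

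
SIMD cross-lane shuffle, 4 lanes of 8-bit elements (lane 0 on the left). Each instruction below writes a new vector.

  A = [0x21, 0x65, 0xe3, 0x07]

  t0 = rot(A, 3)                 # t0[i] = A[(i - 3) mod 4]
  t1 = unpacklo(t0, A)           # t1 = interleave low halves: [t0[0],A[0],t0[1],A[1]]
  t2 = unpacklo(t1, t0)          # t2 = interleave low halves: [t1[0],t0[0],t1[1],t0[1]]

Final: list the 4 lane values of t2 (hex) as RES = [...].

  t0: 65 e3 07 21
  t1: 65 21 e3 65
  t2: 65 65 21 e3

RES = [ 0x65  0x65  0x21  0xe3 ]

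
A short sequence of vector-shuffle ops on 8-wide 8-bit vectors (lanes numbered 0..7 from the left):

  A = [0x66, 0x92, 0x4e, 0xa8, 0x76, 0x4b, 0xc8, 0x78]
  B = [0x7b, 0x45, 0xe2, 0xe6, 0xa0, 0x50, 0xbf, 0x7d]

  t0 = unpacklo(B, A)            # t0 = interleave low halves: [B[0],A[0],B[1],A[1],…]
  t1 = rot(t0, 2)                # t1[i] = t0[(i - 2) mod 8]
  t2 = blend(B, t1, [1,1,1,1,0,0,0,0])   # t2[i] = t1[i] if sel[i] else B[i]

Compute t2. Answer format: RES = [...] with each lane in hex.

RES = [0xe6, 0xa8, 0x7b, 0x66, 0xa0, 0x50, 0xbf, 0x7d]

→ t0 |7b|66|45|92|e2|4e|e6|a8|
→ t1 |e6|a8|7b|66|45|92|e2|4e|
→ t2 |e6|a8|7b|66|a0|50|bf|7d|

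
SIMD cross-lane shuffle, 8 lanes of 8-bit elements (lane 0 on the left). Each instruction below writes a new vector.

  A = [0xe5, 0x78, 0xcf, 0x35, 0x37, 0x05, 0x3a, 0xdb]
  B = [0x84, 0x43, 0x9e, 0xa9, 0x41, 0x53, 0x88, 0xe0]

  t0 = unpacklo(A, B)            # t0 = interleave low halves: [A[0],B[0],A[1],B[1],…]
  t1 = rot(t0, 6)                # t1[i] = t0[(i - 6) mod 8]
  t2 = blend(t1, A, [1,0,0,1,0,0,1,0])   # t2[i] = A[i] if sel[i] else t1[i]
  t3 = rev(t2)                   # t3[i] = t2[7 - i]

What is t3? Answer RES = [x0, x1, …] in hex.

RES = [ 0x84  0x3a  0xa9  0x35  0x35  0xcf  0x43  0xe5 ]

→ t0 |e5|84|78|43|cf|9e|35|a9|
→ t1 |78|43|cf|9e|35|a9|e5|84|
→ t2 |e5|43|cf|35|35|a9|3a|84|
→ t3 |84|3a|a9|35|35|cf|43|e5|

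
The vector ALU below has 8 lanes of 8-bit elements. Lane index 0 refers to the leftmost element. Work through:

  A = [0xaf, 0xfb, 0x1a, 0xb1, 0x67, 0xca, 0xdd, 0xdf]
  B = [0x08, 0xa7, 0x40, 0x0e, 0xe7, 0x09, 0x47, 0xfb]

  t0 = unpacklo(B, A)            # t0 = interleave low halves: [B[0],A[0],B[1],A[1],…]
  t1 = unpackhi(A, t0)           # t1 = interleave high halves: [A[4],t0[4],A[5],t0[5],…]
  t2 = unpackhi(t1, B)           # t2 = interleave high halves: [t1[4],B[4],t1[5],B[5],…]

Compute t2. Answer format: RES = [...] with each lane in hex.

t0 = [0x08, 0xaf, 0xa7, 0xfb, 0x40, 0x1a, 0x0e, 0xb1]
t1 = [0x67, 0x40, 0xca, 0x1a, 0xdd, 0x0e, 0xdf, 0xb1]
t2 = [0xdd, 0xe7, 0x0e, 0x09, 0xdf, 0x47, 0xb1, 0xfb]

RES = [ 0xdd  0xe7  0x0e  0x09  0xdf  0x47  0xb1  0xfb ]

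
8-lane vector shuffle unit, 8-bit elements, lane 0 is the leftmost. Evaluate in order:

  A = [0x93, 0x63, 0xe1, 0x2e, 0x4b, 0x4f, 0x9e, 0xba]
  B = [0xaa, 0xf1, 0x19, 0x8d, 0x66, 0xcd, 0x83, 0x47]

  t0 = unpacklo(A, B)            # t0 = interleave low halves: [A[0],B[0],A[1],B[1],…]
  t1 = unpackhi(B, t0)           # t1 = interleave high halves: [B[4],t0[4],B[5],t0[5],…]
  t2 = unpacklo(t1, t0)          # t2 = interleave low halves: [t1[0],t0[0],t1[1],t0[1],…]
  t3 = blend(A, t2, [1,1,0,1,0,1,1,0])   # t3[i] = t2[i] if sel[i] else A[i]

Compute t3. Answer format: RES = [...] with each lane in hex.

t0 = [0x93, 0xaa, 0x63, 0xf1, 0xe1, 0x19, 0x2e, 0x8d]
t1 = [0x66, 0xe1, 0xcd, 0x19, 0x83, 0x2e, 0x47, 0x8d]
t2 = [0x66, 0x93, 0xe1, 0xaa, 0xcd, 0x63, 0x19, 0xf1]
t3 = [0x66, 0x93, 0xe1, 0xaa, 0x4b, 0x63, 0x19, 0xba]

RES = [0x66, 0x93, 0xe1, 0xaa, 0x4b, 0x63, 0x19, 0xba]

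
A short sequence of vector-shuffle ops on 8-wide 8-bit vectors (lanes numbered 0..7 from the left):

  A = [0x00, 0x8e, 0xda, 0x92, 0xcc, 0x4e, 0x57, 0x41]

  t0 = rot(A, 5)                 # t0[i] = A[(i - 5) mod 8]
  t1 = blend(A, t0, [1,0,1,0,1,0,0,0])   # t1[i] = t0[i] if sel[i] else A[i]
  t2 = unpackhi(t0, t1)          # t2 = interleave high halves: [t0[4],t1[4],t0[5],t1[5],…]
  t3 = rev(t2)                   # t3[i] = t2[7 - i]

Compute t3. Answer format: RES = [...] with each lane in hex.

→ t0 |92|cc|4e|57|41|00|8e|da|
→ t1 |92|8e|4e|92|41|4e|57|41|
→ t2 |41|41|00|4e|8e|57|da|41|
→ t3 |41|da|57|8e|4e|00|41|41|

RES = [ 0x41  0xda  0x57  0x8e  0x4e  0x00  0x41  0x41 ]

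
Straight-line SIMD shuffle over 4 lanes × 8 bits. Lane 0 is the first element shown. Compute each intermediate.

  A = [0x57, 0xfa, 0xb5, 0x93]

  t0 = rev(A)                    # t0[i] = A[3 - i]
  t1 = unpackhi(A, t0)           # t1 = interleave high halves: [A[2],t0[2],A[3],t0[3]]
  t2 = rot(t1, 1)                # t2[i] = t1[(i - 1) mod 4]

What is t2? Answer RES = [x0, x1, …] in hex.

RES = [0x57, 0xb5, 0xfa, 0x93]

→ t0 |93|b5|fa|57|
→ t1 |b5|fa|93|57|
→ t2 |57|b5|fa|93|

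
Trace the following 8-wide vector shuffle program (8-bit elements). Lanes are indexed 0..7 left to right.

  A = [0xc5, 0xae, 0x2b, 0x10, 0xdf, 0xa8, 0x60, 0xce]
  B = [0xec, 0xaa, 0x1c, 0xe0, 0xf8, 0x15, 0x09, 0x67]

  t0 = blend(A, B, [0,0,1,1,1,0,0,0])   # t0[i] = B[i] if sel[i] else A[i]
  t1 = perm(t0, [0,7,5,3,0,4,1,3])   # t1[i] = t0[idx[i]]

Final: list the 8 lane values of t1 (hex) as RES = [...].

RES = [0xc5, 0xce, 0xa8, 0xe0, 0xc5, 0xf8, 0xae, 0xe0]

→ t0 |c5|ae|1c|e0|f8|a8|60|ce|
→ t1 |c5|ce|a8|e0|c5|f8|ae|e0|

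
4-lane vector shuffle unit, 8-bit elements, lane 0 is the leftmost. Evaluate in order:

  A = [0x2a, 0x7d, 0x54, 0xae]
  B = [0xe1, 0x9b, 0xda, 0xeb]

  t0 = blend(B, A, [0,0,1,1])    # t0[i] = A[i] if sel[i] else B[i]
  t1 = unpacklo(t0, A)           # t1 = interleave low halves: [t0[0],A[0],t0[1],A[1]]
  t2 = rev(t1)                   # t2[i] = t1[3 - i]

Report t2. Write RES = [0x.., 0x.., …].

  t0: e1 9b 54 ae
  t1: e1 2a 9b 7d
  t2: 7d 9b 2a e1

RES = [ 0x7d  0x9b  0x2a  0xe1 ]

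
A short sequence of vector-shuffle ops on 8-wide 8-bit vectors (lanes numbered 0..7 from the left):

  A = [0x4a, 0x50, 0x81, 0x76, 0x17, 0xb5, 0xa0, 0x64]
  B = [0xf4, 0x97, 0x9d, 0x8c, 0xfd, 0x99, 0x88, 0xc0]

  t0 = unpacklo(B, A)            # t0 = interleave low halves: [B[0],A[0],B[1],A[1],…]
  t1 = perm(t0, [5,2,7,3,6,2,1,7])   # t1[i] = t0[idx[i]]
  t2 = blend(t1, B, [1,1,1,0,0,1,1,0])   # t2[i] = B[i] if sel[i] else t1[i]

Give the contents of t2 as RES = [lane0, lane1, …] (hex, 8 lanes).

RES = [0xf4, 0x97, 0x9d, 0x50, 0x8c, 0x99, 0x88, 0x76]

→ t0 |f4|4a|97|50|9d|81|8c|76|
→ t1 |81|97|76|50|8c|97|4a|76|
→ t2 |f4|97|9d|50|8c|99|88|76|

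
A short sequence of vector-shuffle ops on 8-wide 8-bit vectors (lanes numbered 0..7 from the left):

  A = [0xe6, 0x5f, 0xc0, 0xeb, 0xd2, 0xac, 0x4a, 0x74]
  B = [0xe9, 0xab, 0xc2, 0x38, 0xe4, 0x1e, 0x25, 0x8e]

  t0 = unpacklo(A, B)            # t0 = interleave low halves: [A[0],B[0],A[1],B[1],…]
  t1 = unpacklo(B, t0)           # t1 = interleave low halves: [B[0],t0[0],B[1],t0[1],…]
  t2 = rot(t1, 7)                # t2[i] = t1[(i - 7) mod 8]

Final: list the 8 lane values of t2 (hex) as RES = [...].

  t0: e6 e9 5f ab c0 c2 eb 38
  t1: e9 e6 ab e9 c2 5f 38 ab
  t2: e6 ab e9 c2 5f 38 ab e9

RES = [ 0xe6  0xab  0xe9  0xc2  0x5f  0x38  0xab  0xe9 ]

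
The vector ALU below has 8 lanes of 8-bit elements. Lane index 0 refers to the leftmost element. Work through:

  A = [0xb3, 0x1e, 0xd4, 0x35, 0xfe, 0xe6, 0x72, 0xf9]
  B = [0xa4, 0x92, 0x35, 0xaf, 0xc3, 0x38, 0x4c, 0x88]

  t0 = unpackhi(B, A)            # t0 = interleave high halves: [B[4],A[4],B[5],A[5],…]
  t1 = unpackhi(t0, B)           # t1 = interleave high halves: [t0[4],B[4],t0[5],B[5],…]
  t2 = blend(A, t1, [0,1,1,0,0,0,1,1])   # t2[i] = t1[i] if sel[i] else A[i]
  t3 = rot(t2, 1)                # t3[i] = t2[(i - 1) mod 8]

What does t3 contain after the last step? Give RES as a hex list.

RES = [0x88, 0xb3, 0xc3, 0x72, 0x35, 0xfe, 0xe6, 0xf9]

→ t0 |c3|fe|38|e6|4c|72|88|f9|
→ t1 |4c|c3|72|38|88|4c|f9|88|
→ t2 |b3|c3|72|35|fe|e6|f9|88|
→ t3 |88|b3|c3|72|35|fe|e6|f9|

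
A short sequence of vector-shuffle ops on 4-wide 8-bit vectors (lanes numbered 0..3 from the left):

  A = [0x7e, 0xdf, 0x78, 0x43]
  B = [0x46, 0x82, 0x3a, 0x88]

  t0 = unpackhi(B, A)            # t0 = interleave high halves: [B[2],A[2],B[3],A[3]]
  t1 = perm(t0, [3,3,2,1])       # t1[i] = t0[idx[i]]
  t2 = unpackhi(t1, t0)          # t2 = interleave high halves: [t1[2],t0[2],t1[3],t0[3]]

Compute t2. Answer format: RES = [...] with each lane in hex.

t0 = [0x3a, 0x78, 0x88, 0x43]
t1 = [0x43, 0x43, 0x88, 0x78]
t2 = [0x88, 0x88, 0x78, 0x43]

RES = [0x88, 0x88, 0x78, 0x43]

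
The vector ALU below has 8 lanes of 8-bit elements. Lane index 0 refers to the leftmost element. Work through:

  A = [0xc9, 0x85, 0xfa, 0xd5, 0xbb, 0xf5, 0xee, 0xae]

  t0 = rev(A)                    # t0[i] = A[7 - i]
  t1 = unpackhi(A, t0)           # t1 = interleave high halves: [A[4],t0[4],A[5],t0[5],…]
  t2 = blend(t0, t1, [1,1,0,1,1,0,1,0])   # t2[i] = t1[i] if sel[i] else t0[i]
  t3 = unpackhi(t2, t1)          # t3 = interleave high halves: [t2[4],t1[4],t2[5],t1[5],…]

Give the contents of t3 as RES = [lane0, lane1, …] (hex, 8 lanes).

RES = [ 0xee  0xee  0xfa  0x85  0xae  0xae  0xc9  0xc9 ]

→ t0 |ae|ee|f5|bb|d5|fa|85|c9|
→ t1 |bb|d5|f5|fa|ee|85|ae|c9|
→ t2 |bb|d5|f5|fa|ee|fa|ae|c9|
→ t3 |ee|ee|fa|85|ae|ae|c9|c9|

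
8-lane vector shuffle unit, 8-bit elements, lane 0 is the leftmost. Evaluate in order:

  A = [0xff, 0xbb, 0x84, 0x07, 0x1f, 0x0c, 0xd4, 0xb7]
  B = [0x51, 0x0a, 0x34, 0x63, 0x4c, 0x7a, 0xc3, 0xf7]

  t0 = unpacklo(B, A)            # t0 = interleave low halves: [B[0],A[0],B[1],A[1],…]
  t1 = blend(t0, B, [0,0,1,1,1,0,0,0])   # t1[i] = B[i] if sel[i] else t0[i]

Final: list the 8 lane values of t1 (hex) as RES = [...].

RES = [ 0x51  0xff  0x34  0x63  0x4c  0x84  0x63  0x07 ]

t0 = [0x51, 0xff, 0x0a, 0xbb, 0x34, 0x84, 0x63, 0x07]
t1 = [0x51, 0xff, 0x34, 0x63, 0x4c, 0x84, 0x63, 0x07]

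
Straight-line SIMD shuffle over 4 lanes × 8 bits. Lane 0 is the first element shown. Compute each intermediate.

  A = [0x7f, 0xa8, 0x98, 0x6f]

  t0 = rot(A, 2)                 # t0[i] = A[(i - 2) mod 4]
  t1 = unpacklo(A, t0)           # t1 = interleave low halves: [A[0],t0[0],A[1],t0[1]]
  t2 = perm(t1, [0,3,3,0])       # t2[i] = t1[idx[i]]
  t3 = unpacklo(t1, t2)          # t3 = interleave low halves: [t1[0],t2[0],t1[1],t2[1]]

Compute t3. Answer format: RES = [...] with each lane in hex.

RES = [ 0x7f  0x7f  0x98  0x6f ]

  t0: 98 6f 7f a8
  t1: 7f 98 a8 6f
  t2: 7f 6f 6f 7f
  t3: 7f 7f 98 6f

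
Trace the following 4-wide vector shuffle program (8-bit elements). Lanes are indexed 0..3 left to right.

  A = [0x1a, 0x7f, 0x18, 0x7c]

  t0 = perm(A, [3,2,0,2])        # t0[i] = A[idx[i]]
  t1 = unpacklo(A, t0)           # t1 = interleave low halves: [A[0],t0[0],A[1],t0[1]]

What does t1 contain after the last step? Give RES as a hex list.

RES = [ 0x1a  0x7c  0x7f  0x18 ]

→ t0 |7c|18|1a|18|
→ t1 |1a|7c|7f|18|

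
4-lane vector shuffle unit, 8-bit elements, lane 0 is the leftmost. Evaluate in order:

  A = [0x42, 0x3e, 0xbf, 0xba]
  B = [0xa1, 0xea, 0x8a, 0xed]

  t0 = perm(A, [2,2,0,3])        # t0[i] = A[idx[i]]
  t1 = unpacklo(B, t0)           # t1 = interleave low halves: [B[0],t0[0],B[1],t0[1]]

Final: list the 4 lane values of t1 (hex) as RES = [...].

→ t0 |bf|bf|42|ba|
→ t1 |a1|bf|ea|bf|

RES = [0xa1, 0xbf, 0xea, 0xbf]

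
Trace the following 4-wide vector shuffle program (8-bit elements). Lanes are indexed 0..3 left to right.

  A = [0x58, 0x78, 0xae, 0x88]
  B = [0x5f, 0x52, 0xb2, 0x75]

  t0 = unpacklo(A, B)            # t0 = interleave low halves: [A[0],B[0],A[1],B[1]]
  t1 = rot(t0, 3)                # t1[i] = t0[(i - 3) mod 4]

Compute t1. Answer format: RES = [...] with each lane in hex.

→ t0 |58|5f|78|52|
→ t1 |5f|78|52|58|

RES = [0x5f, 0x78, 0x52, 0x58]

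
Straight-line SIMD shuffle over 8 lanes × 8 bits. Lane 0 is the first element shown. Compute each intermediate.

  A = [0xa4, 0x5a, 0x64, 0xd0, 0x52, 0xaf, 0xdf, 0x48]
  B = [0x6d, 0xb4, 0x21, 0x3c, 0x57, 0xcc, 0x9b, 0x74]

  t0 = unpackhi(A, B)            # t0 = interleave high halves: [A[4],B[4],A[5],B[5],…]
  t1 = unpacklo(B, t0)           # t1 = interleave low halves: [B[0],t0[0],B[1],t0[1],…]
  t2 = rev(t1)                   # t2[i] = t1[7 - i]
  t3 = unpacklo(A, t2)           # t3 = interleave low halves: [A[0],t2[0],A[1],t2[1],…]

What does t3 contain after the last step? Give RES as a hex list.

  t0: 52 57 af cc df 9b 48 74
  t1: 6d 52 b4 57 21 af 3c cc
  t2: cc 3c af 21 57 b4 52 6d
  t3: a4 cc 5a 3c 64 af d0 21

RES = [ 0xa4  0xcc  0x5a  0x3c  0x64  0xaf  0xd0  0x21 ]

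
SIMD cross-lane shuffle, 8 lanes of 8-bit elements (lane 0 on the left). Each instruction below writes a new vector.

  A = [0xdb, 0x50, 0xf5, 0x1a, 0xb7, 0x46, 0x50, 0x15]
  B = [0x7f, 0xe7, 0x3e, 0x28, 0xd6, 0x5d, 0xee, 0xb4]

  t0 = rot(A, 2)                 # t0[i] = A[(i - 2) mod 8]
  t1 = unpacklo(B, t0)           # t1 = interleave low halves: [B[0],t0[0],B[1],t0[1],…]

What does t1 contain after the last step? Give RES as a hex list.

RES = [ 0x7f  0x50  0xe7  0x15  0x3e  0xdb  0x28  0x50 ]

  t0: 50 15 db 50 f5 1a b7 46
  t1: 7f 50 e7 15 3e db 28 50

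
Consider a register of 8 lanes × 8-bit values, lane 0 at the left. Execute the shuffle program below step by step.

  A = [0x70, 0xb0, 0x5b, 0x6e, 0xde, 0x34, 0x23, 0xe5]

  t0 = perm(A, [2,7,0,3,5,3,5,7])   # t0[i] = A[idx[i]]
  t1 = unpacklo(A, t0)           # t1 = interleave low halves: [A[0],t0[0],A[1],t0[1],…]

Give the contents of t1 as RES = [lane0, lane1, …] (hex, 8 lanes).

RES = [0x70, 0x5b, 0xb0, 0xe5, 0x5b, 0x70, 0x6e, 0x6e]

→ t0 |5b|e5|70|6e|34|6e|34|e5|
→ t1 |70|5b|b0|e5|5b|70|6e|6e|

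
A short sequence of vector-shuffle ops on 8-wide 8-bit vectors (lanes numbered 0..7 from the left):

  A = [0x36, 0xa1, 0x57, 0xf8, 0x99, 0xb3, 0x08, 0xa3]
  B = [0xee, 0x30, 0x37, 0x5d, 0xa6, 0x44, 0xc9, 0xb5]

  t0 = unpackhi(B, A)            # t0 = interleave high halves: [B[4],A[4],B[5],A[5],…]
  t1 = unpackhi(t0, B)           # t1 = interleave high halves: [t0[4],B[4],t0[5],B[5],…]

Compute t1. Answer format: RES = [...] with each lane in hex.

→ t0 |a6|99|44|b3|c9|08|b5|a3|
→ t1 |c9|a6|08|44|b5|c9|a3|b5|

RES = [0xc9, 0xa6, 0x08, 0x44, 0xb5, 0xc9, 0xa3, 0xb5]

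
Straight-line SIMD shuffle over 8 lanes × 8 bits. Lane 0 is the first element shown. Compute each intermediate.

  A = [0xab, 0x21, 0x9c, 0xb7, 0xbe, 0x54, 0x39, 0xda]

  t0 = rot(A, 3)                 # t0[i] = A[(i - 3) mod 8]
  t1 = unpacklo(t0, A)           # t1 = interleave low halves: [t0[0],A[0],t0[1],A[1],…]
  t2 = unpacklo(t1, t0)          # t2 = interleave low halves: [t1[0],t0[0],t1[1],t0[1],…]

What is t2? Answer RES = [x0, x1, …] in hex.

  t0: 54 39 da ab 21 9c b7 be
  t1: 54 ab 39 21 da 9c ab b7
  t2: 54 54 ab 39 39 da 21 ab

RES = [0x54, 0x54, 0xab, 0x39, 0x39, 0xda, 0x21, 0xab]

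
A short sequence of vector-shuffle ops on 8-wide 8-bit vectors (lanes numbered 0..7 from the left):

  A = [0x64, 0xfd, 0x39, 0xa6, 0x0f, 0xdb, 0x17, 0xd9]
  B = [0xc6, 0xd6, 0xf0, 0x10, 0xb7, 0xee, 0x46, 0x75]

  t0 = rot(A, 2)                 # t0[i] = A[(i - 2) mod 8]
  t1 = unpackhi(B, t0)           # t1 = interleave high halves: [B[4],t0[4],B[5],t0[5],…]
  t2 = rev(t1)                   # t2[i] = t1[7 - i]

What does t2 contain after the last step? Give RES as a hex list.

→ t0 |17|d9|64|fd|39|a6|0f|db|
→ t1 |b7|39|ee|a6|46|0f|75|db|
→ t2 |db|75|0f|46|a6|ee|39|b7|

RES = [0xdb, 0x75, 0x0f, 0x46, 0xa6, 0xee, 0x39, 0xb7]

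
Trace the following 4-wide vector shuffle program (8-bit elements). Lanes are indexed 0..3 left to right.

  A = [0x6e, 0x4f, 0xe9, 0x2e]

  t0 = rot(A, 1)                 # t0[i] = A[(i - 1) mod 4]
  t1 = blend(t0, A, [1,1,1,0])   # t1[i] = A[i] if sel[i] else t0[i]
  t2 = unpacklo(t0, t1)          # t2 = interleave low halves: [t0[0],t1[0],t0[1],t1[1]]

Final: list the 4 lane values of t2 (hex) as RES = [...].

→ t0 |2e|6e|4f|e9|
→ t1 |6e|4f|e9|e9|
→ t2 |2e|6e|6e|4f|

RES = [ 0x2e  0x6e  0x6e  0x4f ]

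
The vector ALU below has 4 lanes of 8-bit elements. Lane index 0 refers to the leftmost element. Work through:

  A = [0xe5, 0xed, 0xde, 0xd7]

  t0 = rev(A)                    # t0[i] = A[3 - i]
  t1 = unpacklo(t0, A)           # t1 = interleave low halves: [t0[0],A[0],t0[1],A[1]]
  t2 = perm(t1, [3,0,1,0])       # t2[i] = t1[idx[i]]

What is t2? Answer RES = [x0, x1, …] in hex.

→ t0 |d7|de|ed|e5|
→ t1 |d7|e5|de|ed|
→ t2 |ed|d7|e5|d7|

RES = [0xed, 0xd7, 0xe5, 0xd7]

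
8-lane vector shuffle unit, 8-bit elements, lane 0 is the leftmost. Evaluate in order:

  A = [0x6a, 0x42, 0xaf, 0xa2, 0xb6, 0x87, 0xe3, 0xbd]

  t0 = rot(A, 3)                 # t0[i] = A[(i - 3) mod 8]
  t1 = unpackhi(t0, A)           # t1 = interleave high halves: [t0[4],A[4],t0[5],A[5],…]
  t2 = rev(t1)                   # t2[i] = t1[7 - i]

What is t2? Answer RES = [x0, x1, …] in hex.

t0 = [0x87, 0xe3, 0xbd, 0x6a, 0x42, 0xaf, 0xa2, 0xb6]
t1 = [0x42, 0xb6, 0xaf, 0x87, 0xa2, 0xe3, 0xb6, 0xbd]
t2 = [0xbd, 0xb6, 0xe3, 0xa2, 0x87, 0xaf, 0xb6, 0x42]

RES = [0xbd, 0xb6, 0xe3, 0xa2, 0x87, 0xaf, 0xb6, 0x42]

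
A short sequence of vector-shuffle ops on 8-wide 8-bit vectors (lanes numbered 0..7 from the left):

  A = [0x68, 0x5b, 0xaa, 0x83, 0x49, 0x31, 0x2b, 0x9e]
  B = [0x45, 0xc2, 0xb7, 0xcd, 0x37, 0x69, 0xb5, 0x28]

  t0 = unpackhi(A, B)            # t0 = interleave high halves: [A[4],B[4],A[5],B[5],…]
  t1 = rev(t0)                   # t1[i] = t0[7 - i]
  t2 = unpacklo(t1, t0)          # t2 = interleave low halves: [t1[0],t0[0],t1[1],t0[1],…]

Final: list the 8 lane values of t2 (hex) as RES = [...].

  t0: 49 37 31 69 2b b5 9e 28
  t1: 28 9e b5 2b 69 31 37 49
  t2: 28 49 9e 37 b5 31 2b 69

RES = [0x28, 0x49, 0x9e, 0x37, 0xb5, 0x31, 0x2b, 0x69]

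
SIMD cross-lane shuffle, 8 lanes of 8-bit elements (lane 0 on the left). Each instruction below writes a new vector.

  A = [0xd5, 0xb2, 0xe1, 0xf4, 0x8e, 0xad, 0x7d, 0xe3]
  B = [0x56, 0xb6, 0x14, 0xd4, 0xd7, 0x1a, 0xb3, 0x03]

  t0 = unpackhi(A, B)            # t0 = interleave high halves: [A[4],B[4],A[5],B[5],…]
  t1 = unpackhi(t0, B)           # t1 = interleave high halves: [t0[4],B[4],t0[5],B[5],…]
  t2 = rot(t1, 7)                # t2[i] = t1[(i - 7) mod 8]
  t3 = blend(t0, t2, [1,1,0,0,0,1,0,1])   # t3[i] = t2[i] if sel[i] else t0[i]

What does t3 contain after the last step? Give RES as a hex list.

→ t0 |8e|d7|ad|1a|7d|b3|e3|03|
→ t1 |7d|d7|b3|1a|e3|b3|03|03|
→ t2 |d7|b3|1a|e3|b3|03|03|7d|
→ t3 |d7|b3|ad|1a|7d|03|e3|7d|

RES = [0xd7, 0xb3, 0xad, 0x1a, 0x7d, 0x03, 0xe3, 0x7d]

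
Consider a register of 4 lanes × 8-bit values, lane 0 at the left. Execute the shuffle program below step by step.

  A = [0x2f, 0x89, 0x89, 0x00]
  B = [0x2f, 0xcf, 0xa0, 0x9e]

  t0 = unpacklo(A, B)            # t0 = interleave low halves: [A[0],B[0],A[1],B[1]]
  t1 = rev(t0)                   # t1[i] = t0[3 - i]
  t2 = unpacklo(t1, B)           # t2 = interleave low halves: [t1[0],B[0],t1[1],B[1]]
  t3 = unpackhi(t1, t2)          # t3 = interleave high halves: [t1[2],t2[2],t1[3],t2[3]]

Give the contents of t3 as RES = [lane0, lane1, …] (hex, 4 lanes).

t0 = [0x2f, 0x2f, 0x89, 0xcf]
t1 = [0xcf, 0x89, 0x2f, 0x2f]
t2 = [0xcf, 0x2f, 0x89, 0xcf]
t3 = [0x2f, 0x89, 0x2f, 0xcf]

RES = [ 0x2f  0x89  0x2f  0xcf ]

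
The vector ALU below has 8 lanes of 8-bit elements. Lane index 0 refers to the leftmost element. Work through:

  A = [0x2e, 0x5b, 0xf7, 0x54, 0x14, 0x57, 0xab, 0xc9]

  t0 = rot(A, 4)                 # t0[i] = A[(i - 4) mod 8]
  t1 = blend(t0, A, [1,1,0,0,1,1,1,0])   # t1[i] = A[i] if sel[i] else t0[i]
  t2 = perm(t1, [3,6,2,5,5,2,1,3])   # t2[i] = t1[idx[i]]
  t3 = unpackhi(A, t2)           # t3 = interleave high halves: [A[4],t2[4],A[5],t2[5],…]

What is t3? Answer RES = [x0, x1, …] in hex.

RES = [ 0x14  0x57  0x57  0xab  0xab  0x5b  0xc9  0xc9 ]

→ t0 |14|57|ab|c9|2e|5b|f7|54|
→ t1 |2e|5b|ab|c9|14|57|ab|54|
→ t2 |c9|ab|ab|57|57|ab|5b|c9|
→ t3 |14|57|57|ab|ab|5b|c9|c9|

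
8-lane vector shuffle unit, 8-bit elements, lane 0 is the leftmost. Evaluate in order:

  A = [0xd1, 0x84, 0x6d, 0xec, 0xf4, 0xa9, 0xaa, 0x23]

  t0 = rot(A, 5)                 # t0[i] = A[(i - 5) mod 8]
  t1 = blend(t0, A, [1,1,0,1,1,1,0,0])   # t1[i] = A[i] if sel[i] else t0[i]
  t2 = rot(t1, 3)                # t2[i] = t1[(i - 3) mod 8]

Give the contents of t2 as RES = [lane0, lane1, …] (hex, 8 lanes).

→ t0 |ec|f4|a9|aa|23|d1|84|6d|
→ t1 |d1|84|a9|ec|f4|a9|84|6d|
→ t2 |a9|84|6d|d1|84|a9|ec|f4|

RES = [ 0xa9  0x84  0x6d  0xd1  0x84  0xa9  0xec  0xf4 ]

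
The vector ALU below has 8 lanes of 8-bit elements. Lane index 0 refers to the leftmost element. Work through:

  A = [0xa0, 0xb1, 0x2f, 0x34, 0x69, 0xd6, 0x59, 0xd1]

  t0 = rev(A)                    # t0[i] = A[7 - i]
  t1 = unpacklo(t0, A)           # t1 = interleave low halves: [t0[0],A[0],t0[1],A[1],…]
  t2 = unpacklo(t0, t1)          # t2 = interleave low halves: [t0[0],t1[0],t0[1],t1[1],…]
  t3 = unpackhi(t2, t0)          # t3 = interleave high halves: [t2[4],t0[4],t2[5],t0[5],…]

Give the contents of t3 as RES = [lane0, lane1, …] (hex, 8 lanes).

RES = [ 0xd6  0x34  0x59  0x2f  0x69  0xb1  0xb1  0xa0 ]

t0 = [0xd1, 0x59, 0xd6, 0x69, 0x34, 0x2f, 0xb1, 0xa0]
t1 = [0xd1, 0xa0, 0x59, 0xb1, 0xd6, 0x2f, 0x69, 0x34]
t2 = [0xd1, 0xd1, 0x59, 0xa0, 0xd6, 0x59, 0x69, 0xb1]
t3 = [0xd6, 0x34, 0x59, 0x2f, 0x69, 0xb1, 0xb1, 0xa0]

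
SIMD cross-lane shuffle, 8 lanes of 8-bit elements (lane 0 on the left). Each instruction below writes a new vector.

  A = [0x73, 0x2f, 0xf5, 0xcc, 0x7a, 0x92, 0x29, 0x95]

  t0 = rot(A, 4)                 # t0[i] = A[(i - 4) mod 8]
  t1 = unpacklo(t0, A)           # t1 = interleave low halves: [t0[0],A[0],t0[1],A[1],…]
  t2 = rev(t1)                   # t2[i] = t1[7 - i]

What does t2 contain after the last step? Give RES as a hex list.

RES = [0xcc, 0x95, 0xf5, 0x29, 0x2f, 0x92, 0x73, 0x7a]

  t0: 7a 92 29 95 73 2f f5 cc
  t1: 7a 73 92 2f 29 f5 95 cc
  t2: cc 95 f5 29 2f 92 73 7a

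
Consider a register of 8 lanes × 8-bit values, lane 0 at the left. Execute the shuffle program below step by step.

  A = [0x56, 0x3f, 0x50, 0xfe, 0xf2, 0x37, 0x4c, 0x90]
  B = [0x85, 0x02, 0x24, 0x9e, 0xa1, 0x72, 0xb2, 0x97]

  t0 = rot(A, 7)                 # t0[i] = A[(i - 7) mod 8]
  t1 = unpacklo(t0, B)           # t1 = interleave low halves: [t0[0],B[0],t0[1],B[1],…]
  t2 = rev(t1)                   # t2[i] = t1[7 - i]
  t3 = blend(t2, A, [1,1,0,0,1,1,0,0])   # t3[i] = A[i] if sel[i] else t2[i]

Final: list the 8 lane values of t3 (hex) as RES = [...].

  t0: 3f 50 fe f2 37 4c 90 56
  t1: 3f 85 50 02 fe 24 f2 9e
  t2: 9e f2 24 fe 02 50 85 3f
  t3: 56 3f 24 fe f2 37 85 3f

RES = [0x56, 0x3f, 0x24, 0xfe, 0xf2, 0x37, 0x85, 0x3f]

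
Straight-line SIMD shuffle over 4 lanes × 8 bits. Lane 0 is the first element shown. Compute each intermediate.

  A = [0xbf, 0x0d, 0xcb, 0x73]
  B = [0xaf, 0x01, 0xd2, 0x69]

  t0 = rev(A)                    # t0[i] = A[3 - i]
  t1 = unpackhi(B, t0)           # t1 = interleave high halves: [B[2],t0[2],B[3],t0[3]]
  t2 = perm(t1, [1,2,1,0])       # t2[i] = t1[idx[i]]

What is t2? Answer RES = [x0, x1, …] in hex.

  t0: 73 cb 0d bf
  t1: d2 0d 69 bf
  t2: 0d 69 0d d2

RES = [ 0x0d  0x69  0x0d  0xd2 ]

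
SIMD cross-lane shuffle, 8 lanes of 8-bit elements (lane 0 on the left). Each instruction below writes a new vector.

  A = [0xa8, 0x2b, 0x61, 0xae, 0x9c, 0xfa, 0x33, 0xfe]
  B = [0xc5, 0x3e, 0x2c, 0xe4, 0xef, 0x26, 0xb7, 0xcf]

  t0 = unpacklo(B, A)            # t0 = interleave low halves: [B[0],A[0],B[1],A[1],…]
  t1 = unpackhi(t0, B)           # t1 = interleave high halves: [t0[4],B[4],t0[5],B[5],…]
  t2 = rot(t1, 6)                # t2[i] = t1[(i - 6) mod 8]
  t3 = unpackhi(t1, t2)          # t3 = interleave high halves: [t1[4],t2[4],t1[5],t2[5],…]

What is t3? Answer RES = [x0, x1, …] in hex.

→ t0 |c5|a8|3e|2b|2c|61|e4|ae|
→ t1 |2c|ef|61|26|e4|b7|ae|cf|
→ t2 |61|26|e4|b7|ae|cf|2c|ef|
→ t3 |e4|ae|b7|cf|ae|2c|cf|ef|

RES = [ 0xe4  0xae  0xb7  0xcf  0xae  0x2c  0xcf  0xef ]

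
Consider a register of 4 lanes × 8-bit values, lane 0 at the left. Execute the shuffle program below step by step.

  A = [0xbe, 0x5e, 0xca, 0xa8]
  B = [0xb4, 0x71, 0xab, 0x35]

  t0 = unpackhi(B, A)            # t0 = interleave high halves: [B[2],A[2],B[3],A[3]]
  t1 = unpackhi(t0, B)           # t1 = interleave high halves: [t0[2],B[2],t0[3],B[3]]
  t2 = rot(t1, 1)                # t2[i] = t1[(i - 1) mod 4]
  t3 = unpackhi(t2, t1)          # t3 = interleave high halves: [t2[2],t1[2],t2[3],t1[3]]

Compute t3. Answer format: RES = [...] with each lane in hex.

t0 = [0xab, 0xca, 0x35, 0xa8]
t1 = [0x35, 0xab, 0xa8, 0x35]
t2 = [0x35, 0x35, 0xab, 0xa8]
t3 = [0xab, 0xa8, 0xa8, 0x35]

RES = [0xab, 0xa8, 0xa8, 0x35]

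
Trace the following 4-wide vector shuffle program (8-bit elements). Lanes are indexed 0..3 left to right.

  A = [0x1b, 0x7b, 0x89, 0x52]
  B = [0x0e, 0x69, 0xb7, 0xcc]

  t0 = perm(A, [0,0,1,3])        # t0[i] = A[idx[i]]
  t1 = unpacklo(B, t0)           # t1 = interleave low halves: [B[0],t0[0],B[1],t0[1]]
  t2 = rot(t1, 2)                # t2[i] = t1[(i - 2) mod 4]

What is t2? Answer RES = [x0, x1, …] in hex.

t0 = [0x1b, 0x1b, 0x7b, 0x52]
t1 = [0x0e, 0x1b, 0x69, 0x1b]
t2 = [0x69, 0x1b, 0x0e, 0x1b]

RES = [0x69, 0x1b, 0x0e, 0x1b]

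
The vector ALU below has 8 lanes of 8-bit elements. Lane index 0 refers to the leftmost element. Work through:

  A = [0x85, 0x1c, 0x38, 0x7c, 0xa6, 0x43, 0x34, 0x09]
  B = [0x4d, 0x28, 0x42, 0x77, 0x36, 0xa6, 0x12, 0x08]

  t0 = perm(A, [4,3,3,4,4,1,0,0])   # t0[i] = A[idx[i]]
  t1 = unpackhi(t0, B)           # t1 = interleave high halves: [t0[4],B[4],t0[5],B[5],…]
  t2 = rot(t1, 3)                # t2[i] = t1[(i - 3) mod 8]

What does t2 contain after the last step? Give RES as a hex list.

RES = [ 0x12  0x85  0x08  0xa6  0x36  0x1c  0xa6  0x85 ]

  t0: a6 7c 7c a6 a6 1c 85 85
  t1: a6 36 1c a6 85 12 85 08
  t2: 12 85 08 a6 36 1c a6 85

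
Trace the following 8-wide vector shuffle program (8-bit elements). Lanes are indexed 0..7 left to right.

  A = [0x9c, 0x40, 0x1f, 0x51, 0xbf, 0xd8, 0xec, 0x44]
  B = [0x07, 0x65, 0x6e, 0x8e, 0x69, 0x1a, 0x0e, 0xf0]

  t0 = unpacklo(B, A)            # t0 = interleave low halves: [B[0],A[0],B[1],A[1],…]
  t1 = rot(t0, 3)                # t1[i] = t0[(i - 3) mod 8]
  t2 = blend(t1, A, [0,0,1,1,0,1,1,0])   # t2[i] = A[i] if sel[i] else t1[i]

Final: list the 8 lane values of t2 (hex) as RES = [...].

RES = [ 0x1f  0x8e  0x1f  0x51  0x9c  0xd8  0xec  0x6e ]

  t0: 07 9c 65 40 6e 1f 8e 51
  t1: 1f 8e 51 07 9c 65 40 6e
  t2: 1f 8e 1f 51 9c d8 ec 6e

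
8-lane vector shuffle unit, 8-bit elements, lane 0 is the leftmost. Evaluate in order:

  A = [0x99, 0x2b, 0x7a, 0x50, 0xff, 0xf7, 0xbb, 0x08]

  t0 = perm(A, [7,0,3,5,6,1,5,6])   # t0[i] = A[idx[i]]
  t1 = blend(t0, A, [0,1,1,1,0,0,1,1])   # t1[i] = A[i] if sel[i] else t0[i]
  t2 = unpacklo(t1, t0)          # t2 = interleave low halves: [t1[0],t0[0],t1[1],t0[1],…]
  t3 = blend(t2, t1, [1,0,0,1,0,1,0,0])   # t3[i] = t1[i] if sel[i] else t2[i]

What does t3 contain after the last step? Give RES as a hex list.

→ t0 |08|99|50|f7|bb|2b|f7|bb|
→ t1 |08|2b|7a|50|bb|2b|bb|08|
→ t2 |08|08|2b|99|7a|50|50|f7|
→ t3 |08|08|2b|50|7a|2b|50|f7|

RES = [0x08, 0x08, 0x2b, 0x50, 0x7a, 0x2b, 0x50, 0xf7]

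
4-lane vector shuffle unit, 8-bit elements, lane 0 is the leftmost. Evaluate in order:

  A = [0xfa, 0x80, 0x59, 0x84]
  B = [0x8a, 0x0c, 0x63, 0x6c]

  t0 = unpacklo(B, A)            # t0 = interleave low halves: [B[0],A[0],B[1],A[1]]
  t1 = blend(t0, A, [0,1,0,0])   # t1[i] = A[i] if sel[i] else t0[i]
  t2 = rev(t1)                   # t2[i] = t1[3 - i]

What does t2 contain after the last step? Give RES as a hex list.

t0 = [0x8a, 0xfa, 0x0c, 0x80]
t1 = [0x8a, 0x80, 0x0c, 0x80]
t2 = [0x80, 0x0c, 0x80, 0x8a]

RES = [0x80, 0x0c, 0x80, 0x8a]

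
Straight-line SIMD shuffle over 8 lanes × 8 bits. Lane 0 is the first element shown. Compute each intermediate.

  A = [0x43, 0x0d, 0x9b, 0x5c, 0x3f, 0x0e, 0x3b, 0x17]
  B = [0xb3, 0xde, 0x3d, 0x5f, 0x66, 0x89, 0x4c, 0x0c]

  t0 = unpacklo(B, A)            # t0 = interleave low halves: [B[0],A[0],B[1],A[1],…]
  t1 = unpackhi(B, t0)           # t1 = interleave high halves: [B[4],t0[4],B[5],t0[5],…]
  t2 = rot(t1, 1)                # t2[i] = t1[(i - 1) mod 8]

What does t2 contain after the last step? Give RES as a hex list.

RES = [0x5c, 0x66, 0x3d, 0x89, 0x9b, 0x4c, 0x5f, 0x0c]

  t0: b3 43 de 0d 3d 9b 5f 5c
  t1: 66 3d 89 9b 4c 5f 0c 5c
  t2: 5c 66 3d 89 9b 4c 5f 0c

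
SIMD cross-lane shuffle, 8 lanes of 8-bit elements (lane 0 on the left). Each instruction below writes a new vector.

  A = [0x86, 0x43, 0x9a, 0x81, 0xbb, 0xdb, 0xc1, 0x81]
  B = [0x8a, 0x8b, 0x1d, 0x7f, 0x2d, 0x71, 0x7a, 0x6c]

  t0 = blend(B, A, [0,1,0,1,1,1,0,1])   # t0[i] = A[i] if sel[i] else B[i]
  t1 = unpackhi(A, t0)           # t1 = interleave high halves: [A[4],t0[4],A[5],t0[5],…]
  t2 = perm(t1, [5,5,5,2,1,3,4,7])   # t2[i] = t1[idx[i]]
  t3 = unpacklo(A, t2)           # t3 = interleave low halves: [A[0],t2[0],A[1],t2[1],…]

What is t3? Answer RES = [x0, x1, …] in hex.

RES = [0x86, 0x7a, 0x43, 0x7a, 0x9a, 0x7a, 0x81, 0xdb]

t0 = [0x8a, 0x43, 0x1d, 0x81, 0xbb, 0xdb, 0x7a, 0x81]
t1 = [0xbb, 0xbb, 0xdb, 0xdb, 0xc1, 0x7a, 0x81, 0x81]
t2 = [0x7a, 0x7a, 0x7a, 0xdb, 0xbb, 0xdb, 0xc1, 0x81]
t3 = [0x86, 0x7a, 0x43, 0x7a, 0x9a, 0x7a, 0x81, 0xdb]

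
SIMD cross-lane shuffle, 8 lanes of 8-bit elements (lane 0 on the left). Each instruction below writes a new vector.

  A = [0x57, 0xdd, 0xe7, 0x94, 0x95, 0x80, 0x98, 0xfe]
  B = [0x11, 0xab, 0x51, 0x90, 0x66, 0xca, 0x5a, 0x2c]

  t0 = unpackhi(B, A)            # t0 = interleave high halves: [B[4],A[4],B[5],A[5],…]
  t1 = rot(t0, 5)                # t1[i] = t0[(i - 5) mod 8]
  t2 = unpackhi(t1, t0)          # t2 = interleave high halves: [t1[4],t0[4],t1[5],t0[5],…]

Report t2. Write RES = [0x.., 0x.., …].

→ t0 |66|95|ca|80|5a|98|2c|fe|
→ t1 |80|5a|98|2c|fe|66|95|ca|
→ t2 |fe|5a|66|98|95|2c|ca|fe|

RES = [0xfe, 0x5a, 0x66, 0x98, 0x95, 0x2c, 0xca, 0xfe]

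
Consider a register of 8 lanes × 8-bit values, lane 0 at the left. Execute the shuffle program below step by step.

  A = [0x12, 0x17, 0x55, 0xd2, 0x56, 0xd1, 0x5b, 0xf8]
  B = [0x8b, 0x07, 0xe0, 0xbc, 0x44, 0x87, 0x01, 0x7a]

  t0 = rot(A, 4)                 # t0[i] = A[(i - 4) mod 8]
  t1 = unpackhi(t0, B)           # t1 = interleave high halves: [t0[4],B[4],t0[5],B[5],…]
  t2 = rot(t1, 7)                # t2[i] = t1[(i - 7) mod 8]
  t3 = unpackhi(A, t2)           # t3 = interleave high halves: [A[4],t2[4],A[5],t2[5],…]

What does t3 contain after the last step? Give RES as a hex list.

  t0: 56 d1 5b f8 12 17 55 d2
  t1: 12 44 17 87 55 01 d2 7a
  t2: 44 17 87 55 01 d2 7a 12
  t3: 56 01 d1 d2 5b 7a f8 12

RES = [0x56, 0x01, 0xd1, 0xd2, 0x5b, 0x7a, 0xf8, 0x12]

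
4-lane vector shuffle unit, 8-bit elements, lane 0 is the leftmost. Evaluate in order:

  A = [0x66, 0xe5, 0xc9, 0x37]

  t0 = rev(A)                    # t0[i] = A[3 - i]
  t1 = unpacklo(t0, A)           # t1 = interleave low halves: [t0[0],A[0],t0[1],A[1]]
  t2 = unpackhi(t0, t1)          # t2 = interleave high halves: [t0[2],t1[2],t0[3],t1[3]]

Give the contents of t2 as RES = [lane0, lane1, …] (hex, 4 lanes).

t0 = [0x37, 0xc9, 0xe5, 0x66]
t1 = [0x37, 0x66, 0xc9, 0xe5]
t2 = [0xe5, 0xc9, 0x66, 0xe5]

RES = [ 0xe5  0xc9  0x66  0xe5 ]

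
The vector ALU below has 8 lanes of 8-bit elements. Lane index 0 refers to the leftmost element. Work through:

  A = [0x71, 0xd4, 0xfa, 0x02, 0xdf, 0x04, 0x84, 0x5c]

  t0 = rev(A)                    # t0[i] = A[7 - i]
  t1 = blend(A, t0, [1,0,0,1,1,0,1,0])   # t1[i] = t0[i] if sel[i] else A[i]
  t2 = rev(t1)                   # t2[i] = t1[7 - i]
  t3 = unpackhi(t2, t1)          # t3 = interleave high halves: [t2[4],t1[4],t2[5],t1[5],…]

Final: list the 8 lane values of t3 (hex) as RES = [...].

t0 = [0x5c, 0x84, 0x04, 0xdf, 0x02, 0xfa, 0xd4, 0x71]
t1 = [0x5c, 0xd4, 0xfa, 0xdf, 0x02, 0x04, 0xd4, 0x5c]
t2 = [0x5c, 0xd4, 0x04, 0x02, 0xdf, 0xfa, 0xd4, 0x5c]
t3 = [0xdf, 0x02, 0xfa, 0x04, 0xd4, 0xd4, 0x5c, 0x5c]

RES = [0xdf, 0x02, 0xfa, 0x04, 0xd4, 0xd4, 0x5c, 0x5c]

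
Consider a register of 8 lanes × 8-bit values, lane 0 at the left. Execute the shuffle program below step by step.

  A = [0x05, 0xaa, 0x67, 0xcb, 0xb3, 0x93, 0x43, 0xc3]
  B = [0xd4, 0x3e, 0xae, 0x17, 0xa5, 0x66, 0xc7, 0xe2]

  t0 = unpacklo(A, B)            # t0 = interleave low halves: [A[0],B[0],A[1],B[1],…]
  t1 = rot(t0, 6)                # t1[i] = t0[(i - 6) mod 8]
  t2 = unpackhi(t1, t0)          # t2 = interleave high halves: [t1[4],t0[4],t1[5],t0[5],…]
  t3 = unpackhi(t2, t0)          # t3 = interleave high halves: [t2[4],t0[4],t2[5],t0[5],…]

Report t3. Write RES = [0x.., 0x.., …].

→ t0 |05|d4|aa|3e|67|ae|cb|17|
→ t1 |aa|3e|67|ae|cb|17|05|d4|
→ t2 |cb|67|17|ae|05|cb|d4|17|
→ t3 |05|67|cb|ae|d4|cb|17|17|

RES = [0x05, 0x67, 0xcb, 0xae, 0xd4, 0xcb, 0x17, 0x17]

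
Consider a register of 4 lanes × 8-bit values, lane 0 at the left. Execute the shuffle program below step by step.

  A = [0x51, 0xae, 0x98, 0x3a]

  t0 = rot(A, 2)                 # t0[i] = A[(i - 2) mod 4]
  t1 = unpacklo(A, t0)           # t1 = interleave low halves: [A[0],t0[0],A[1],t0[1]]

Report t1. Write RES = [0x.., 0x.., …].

RES = [ 0x51  0x98  0xae  0x3a ]

  t0: 98 3a 51 ae
  t1: 51 98 ae 3a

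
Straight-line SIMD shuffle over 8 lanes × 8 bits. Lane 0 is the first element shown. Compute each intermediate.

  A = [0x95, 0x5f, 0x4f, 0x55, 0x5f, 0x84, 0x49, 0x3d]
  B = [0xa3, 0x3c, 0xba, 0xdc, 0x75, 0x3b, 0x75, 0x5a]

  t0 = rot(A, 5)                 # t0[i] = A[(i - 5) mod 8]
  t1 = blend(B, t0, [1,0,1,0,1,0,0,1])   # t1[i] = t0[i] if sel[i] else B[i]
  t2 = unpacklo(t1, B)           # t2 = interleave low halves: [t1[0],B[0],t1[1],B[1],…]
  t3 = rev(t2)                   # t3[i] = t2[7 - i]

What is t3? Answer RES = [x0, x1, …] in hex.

RES = [ 0xdc  0xdc  0xba  0x84  0x3c  0x3c  0xa3  0x55 ]

t0 = [0x55, 0x5f, 0x84, 0x49, 0x3d, 0x95, 0x5f, 0x4f]
t1 = [0x55, 0x3c, 0x84, 0xdc, 0x3d, 0x3b, 0x75, 0x4f]
t2 = [0x55, 0xa3, 0x3c, 0x3c, 0x84, 0xba, 0xdc, 0xdc]
t3 = [0xdc, 0xdc, 0xba, 0x84, 0x3c, 0x3c, 0xa3, 0x55]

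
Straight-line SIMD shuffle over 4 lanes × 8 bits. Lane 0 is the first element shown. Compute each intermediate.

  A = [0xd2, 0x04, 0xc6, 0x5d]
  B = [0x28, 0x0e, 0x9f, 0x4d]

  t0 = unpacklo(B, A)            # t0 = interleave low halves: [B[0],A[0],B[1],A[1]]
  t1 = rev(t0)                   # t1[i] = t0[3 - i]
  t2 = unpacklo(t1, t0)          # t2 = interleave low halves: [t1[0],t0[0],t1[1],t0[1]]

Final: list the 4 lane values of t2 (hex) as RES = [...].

t0 = [0x28, 0xd2, 0x0e, 0x04]
t1 = [0x04, 0x0e, 0xd2, 0x28]
t2 = [0x04, 0x28, 0x0e, 0xd2]

RES = [ 0x04  0x28  0x0e  0xd2 ]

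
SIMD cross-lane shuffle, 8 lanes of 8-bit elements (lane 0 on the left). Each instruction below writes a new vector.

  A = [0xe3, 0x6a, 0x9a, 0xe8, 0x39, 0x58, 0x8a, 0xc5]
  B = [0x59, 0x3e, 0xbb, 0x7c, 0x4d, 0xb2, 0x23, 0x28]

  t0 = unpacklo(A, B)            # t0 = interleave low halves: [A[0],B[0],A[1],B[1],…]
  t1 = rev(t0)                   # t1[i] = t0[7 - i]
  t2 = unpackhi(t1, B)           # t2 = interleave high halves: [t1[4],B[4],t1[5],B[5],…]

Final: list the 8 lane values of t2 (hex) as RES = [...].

RES = [0x3e, 0x4d, 0x6a, 0xb2, 0x59, 0x23, 0xe3, 0x28]

t0 = [0xe3, 0x59, 0x6a, 0x3e, 0x9a, 0xbb, 0xe8, 0x7c]
t1 = [0x7c, 0xe8, 0xbb, 0x9a, 0x3e, 0x6a, 0x59, 0xe3]
t2 = [0x3e, 0x4d, 0x6a, 0xb2, 0x59, 0x23, 0xe3, 0x28]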